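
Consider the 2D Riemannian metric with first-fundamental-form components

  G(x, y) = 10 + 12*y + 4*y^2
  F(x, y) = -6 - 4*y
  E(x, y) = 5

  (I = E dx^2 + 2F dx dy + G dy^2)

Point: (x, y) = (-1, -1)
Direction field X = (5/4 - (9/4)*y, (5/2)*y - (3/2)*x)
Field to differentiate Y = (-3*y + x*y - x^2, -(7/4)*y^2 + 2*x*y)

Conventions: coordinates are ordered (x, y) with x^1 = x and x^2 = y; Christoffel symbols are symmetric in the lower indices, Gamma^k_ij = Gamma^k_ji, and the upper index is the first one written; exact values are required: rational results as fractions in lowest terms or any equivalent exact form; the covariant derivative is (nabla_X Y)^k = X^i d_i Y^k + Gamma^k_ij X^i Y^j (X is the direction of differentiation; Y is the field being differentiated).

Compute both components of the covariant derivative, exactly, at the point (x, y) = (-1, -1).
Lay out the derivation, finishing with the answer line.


E = 5, F = -2, G = 2 at the point
E_x = 0, E_y = 0, F_x = 0, F_y = -4, G_x = 0, G_y = 4
EG - F^2 = 6;  g^inv = (1/6) * [[2, 2], [2, 5]]
first-kind symbols [ij,l] = (1/2)(d_i g_jl + d_j g_il - d_l g_ij): [xx,x] = E_x/2 = 0, [xx,y] = F_x - E_y/2 = 0, [xy,x] = E_y/2 = 0, [xy,y] = G_x/2 = 0, [yy,x] = F_y - G_x/2 = -4, [yy,y] = G_y/2 = 2
Gamma^x_ij = (G*[ij,x] - F*[ij,y])/(EG - F^2), Gamma^y_ij = (E*[ij,y] - F*[ij,x])/(EG - F^2)
Gamma_xxx = 0, Gamma_xxy = 0, Gamma_xyy = -2/3, Gamma_yxx = 0, Gamma_yxy = 0, Gamma_yyy = 1/3
X = (7/2, -1), Y = (3, 1/4) at the point

Answer: (nabla_X Y)^x = 23/3, (nabla_X Y)^y = -103/12


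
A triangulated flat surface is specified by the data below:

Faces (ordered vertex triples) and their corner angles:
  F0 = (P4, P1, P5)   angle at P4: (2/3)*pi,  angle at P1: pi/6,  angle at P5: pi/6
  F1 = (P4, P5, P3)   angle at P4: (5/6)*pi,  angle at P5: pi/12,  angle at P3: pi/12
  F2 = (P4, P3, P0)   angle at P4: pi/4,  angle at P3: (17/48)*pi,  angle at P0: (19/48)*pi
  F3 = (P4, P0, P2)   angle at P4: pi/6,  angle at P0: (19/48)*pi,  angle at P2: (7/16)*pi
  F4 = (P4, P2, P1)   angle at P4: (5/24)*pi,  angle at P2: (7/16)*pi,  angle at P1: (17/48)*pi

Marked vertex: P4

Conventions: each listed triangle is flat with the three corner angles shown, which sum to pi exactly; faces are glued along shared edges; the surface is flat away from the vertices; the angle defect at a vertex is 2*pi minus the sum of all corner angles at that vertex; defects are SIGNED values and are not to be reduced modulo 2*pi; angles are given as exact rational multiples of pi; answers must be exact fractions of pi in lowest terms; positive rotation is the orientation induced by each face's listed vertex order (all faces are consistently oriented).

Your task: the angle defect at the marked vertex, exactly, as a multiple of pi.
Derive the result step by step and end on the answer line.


Sum of corner angles at P4: (17/8)*pi
defect = 2*pi - (17/8)*pi

Answer: defect(P4) = -pi/8


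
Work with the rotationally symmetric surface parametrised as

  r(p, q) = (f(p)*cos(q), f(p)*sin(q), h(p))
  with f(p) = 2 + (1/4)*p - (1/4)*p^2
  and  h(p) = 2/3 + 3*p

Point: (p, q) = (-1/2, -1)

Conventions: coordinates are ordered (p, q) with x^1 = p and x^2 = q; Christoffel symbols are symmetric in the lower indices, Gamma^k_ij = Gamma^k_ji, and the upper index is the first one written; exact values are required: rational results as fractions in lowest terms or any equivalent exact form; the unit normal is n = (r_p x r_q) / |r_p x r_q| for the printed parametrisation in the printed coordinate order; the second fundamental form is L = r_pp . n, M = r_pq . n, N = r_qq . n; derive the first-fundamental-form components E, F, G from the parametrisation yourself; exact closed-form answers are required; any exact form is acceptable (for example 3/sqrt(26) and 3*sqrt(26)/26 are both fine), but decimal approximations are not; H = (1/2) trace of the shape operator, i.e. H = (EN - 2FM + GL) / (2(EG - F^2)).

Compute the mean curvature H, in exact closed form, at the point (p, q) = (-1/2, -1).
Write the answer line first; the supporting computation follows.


Answer: H = 1950*sqrt(37)/39701

f = 29/16, f' = 1/2, f'' = -1/2, h' = 3, h'' = 0
E = 37/4, F = 0, G = 841/256; answer radicand W^2 = 37/4
unnormalised second-form numerators: l = 3/2, m = 0, n = 87/16; L = l/sqrt(37/4), and similarly M = m/sqrt(W^2), N = n/sqrt(W^2)
H = (E*n - 2*F*m + G*l) / (2*(EG - F^2)*sqrt(W^2)); E*n - 2*F*m + G*l = 28275/512, EG - F^2 = 31117/1024, so H = (975/1073)/sqrt(37/4)


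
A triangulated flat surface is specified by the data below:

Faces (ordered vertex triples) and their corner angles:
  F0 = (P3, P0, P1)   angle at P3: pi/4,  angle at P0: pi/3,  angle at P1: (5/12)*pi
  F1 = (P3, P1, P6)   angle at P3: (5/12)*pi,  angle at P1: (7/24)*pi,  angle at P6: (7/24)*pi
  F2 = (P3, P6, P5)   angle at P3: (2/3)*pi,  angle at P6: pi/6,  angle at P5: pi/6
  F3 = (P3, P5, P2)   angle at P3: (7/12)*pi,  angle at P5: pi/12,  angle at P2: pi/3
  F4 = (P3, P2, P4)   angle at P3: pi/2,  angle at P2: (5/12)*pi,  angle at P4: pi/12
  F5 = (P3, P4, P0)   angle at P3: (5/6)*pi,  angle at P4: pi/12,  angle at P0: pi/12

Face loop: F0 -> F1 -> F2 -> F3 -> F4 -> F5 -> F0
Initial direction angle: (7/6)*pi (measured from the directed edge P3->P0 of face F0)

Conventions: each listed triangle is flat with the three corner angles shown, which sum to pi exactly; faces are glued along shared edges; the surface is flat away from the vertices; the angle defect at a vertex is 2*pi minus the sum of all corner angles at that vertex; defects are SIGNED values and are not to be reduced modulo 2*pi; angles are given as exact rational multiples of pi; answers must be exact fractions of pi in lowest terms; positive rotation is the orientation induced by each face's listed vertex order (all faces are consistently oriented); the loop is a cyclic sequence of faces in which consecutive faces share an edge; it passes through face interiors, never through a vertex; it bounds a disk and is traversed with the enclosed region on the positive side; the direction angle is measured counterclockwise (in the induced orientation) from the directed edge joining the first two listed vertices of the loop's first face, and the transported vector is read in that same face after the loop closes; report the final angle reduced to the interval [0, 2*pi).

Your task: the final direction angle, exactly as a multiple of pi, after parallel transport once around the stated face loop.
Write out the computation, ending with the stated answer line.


enclosed vertex P3: corner angles sum to (13/4)*pi, defect = 2*pi - (13/4)*pi = (-5/4)*pi
summing the enclosed defects onto the initial angle, mod 2*pi in the induced orientation:
final angle = (7/6)*pi - (5/4)*pi = (23/12)*pi (mod 2*pi)

Answer: final direction angle = (23/12)*pi


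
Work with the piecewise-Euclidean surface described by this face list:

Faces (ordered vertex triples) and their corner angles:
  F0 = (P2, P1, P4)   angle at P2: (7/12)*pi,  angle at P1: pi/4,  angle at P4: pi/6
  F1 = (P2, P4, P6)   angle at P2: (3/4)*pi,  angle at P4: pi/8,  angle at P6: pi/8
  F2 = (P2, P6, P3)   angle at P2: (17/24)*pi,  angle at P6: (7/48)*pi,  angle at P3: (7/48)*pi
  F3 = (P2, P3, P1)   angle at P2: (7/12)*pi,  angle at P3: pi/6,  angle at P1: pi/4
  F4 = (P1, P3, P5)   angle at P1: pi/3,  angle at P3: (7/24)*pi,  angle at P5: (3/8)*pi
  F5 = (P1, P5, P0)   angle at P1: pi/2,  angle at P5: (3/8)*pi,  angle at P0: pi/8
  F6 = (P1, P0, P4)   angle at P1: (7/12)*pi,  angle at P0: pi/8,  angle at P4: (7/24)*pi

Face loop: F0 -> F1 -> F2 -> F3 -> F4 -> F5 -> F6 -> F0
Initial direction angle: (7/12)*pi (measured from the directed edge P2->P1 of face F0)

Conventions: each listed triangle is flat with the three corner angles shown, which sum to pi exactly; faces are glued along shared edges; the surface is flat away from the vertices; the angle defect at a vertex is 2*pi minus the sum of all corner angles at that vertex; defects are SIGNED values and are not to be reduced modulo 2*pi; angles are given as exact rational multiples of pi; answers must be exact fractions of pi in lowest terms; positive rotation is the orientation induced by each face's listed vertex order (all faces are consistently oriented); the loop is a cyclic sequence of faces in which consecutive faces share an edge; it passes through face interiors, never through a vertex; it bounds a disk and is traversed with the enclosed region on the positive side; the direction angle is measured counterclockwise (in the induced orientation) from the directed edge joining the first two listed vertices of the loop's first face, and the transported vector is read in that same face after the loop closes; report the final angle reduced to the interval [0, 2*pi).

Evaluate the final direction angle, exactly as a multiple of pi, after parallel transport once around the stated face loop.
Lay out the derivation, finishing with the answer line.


enclosed vertex P1: corner angles sum to (23/12)*pi, defect = 2*pi - (23/12)*pi = pi/12
enclosed vertex P2: corner angles sum to (21/8)*pi, defect = 2*pi - (21/8)*pi = (-5/8)*pi
final direction = starting direction + enclosed defect total, reduced mod 2*pi (induced orientation)
final angle = (7/12)*pi - (13/24)*pi = pi/24 (mod 2*pi)

Answer: final direction angle = pi/24


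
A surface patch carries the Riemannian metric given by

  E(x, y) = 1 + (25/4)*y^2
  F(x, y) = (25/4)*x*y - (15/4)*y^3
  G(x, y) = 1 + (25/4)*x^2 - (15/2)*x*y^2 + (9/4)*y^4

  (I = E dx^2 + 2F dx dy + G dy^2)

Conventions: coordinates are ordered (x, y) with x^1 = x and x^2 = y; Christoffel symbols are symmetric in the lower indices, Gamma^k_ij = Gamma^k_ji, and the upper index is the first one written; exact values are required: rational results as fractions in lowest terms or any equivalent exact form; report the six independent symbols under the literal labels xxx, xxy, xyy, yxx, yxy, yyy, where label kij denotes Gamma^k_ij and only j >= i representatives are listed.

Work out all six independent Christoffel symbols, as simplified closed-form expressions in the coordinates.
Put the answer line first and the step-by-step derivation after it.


Answer: Gamma_xxx = 0, Gamma_xxy = 25*y/(25*x^2 - 30*x*y^2 + 9*y^4 + 25*y^2 + 4), Gamma_xyy = -30*y^2/(25*x^2 - 30*x*y^2 + 9*y^4 + 25*y^2 + 4), Gamma_yxx = 0, Gamma_yxy = (25*x - 15*y^2)/(25*x^2 - 30*x*y^2 + 9*y^4 + 25*y^2 + 4), Gamma_yyy = (-30*x*y + 18*y^3)/(25*x^2 - 30*x*y^2 + 9*y^4 + 25*y^2 + 4)

E = 1 + (25/4)*y^2; F = (25/4)*x*y - (15/4)*y^3; G = 1 + (25/4)*x^2 - (15/2)*x*y^2 + (9/4)*y^4
Gamma^k_ij = (1/2) g^{kl} (d_i g_jl + d_j g_il - d_l g_ij), with g^inv = (1/(EG-F^2)) [[G, -F], [-F, E]]
first partials: E_x = 0, E_y = (25/2)*y, F_x = (25/4)*y, F_y = (25/4)*x - (45/4)*y^2, G_x = (25/2)*x - (15/2)*y^2, G_y = -15*x*y + 9*y^3
D = EG - F^2 = 1 + (25/4)*y^2 + (25/4)*x^2 - (15/2)*x*y^2 + (9/4)*y^4
expanded: Gamma^x_xx = (G E_x - 2F F_x + F E_y)/(2D), Gamma^x_xy = (G E_y - F G_x)/(2D), Gamma^x_yy = (2G F_y - G G_x - F G_y)/(2D), Gamma^y_xx = (2E F_x - E E_y - F E_x)/(2D), Gamma^y_xy = (E G_x - F E_y)/(2D), Gamma^y_yy = (E G_y - 2F F_y + F G_x)/(2D); substitute and cancel common factors


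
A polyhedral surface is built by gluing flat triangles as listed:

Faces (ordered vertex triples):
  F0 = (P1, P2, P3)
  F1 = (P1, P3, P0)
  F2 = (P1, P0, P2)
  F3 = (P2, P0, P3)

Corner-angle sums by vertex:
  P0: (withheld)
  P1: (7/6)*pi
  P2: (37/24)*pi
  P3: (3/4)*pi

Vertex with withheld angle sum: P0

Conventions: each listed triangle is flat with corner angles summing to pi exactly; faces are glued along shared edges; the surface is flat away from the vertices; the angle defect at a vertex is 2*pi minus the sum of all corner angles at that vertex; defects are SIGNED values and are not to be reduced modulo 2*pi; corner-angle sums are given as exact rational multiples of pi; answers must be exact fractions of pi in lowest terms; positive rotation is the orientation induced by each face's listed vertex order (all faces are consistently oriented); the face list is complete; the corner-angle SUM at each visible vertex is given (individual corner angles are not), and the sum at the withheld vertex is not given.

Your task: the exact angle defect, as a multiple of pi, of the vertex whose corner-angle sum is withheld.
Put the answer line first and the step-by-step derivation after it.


Answer: defect(P0) = (35/24)*pi

V = 4, E = 6, F = 4; chi = V - E + F = 2
Gauss-Bonnet: total defect = 2*pi*chi = 4*pi; visible defects sum to (61/24)*pi


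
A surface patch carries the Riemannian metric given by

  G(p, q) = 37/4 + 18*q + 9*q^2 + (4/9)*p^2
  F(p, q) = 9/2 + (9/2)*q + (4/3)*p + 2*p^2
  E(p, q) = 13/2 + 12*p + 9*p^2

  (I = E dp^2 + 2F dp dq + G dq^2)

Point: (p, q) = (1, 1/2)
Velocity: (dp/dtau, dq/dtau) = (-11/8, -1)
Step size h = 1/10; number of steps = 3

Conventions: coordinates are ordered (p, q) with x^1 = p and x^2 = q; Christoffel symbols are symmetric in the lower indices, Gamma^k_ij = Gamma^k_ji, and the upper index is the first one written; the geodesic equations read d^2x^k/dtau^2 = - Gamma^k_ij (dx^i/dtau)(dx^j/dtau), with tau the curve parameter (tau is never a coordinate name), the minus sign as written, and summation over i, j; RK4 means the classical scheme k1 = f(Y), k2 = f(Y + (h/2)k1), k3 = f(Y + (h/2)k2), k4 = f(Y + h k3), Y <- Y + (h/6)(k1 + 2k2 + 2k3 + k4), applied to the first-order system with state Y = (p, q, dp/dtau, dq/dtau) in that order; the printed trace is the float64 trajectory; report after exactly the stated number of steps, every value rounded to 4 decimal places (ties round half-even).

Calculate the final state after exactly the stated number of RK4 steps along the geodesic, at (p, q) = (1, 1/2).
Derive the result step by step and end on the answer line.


f(Y) = (dp/dtau, dq/dtau, -Gamma^p_ij Y'^i Y'^j, -Gamma^q_ij Y'^i Y'^j) with the Gammas evaluated at the stage position; h = 0.100000; intermediate values shown to 6 dp
step 0: p = 1.0000, q = 0.5000, dp/dtau = -1.3750, dq/dtau = -1.0000
step 1:
  k1: at (p, q) = (1.000000, 0.500000), (dp/dtau, dq/dtau) = (-1.375000, -1.000000); Gamma_ppp = 0.548998, Gamma_ppq = -0.009449, Gamma_pqq = -0.107914, Gamma_qpp = -0.009663, Gamma_qpq = 0.025769, Gamma_qqq = 0.696516; k1 = (-1.375000, -1.000000, -0.904051, -0.749111)
  k2: at (p, q) = (0.931250, 0.450000), (dp/dtau, dq/dtau) = (-1.420203, -1.037456); Gamma_ppp = 0.571496, Gamma_ppq = -0.009637, Gamma_pqq = -0.108006, Gamma_qpp = -0.018996, Gamma_qpq = 0.025844, Gamma_qqq = 0.719717; k2 = (-1.420203, -1.037456, -1.008046, -0.812484)
  k3: at (p, q) = (0.928990, 0.448127), (dp/dtau, dq/dtau) = (-1.425402, -1.040624); Gamma_ppp = 0.572253, Gamma_ppq = -0.009645, Gamma_pqq = -0.108018, Gamma_qpp = -0.019295, Gamma_qpq = 0.025853, Gamma_qqq = 0.720620; k3 = (-1.425402, -1.040624, -1.017102, -0.817853)
  k4: at (p, q) = (0.857460, 0.395938), (dp/dtau, dq/dtau) = (-1.476710, -1.081785); Gamma_ppp = 0.597640, Gamma_ppq = -0.009830, Gamma_pqq = -0.107709, Gamma_qpp = -0.030535, Gamma_qpq = 0.025865, Gamma_qqq = 0.746447; k4 = (-1.476710, -1.081785, -1.145805, -0.889589)
  Y <- Y + (h/6)(k1 + 2k2 + 2k3 + k4): p = 0.8576, q = 0.3960, dp/dtau = -1.4767, dq/dtau = -1.0817
step 2:
  k1: at (p, q) = (0.857618, 0.396034), (dp/dtau, dq/dtau) = (-1.476669, -1.081656); Gamma_ppp = 0.597581, Gamma_ppq = -0.009830, Gamma_pqq = -0.107711, Gamma_qpp = -0.030505, Gamma_qpq = 0.025866, Gamma_qqq = 0.746399; k1 = (-1.476669, -1.081656, -1.145636, -0.889381)
  k2: at (p, q) = (0.783785, 0.341951), (dp/dtau, dq/dtau) = (-1.533951, -1.126125); Gamma_ppp = 0.626084, Gamma_ppq = -0.010002, Gamma_pqq = -0.106853, Gamma_qpp = -0.043981, Gamma_qpq = 0.025790, Gamma_qqq = 0.774977; k2 = (-1.533951, -1.126125, -1.303117, -0.968407)
  k3: at (p, q) = (0.780920, 0.339728), (dp/dtau, dq/dtau) = (-1.541825, -1.130077); Gamma_ppp = 0.627233, Gamma_ppq = -0.010009, Gamma_pqq = -0.106814, Gamma_qpp = -0.044531, Gamma_qpq = 0.025790, Gamma_qqq = 0.776198; k3 = (-1.541825, -1.130077, -1.319784, -0.975275)
  k4: at (p, q) = (0.703435, 0.283027), (dp/dtau, dq/dtau) = (-1.608648, -1.179184); Gamma_ppp = 0.660123, Gamma_ppq = -0.010153, Gamma_pqq = -0.105092, Gamma_qpp = -0.061277, Gamma_qpq = 0.025569, Gamma_qqq = 0.808394; k4 = (-1.608648, -1.179184, -1.523585, -1.062483)
  Y <- Y + (h/6)(k1 + 2k2 + 2k3 + k4): p = 0.7037, q = 0.2831, dp/dtau = -1.6086, dq/dtau = -1.1790
step 3:
  k1: at (p, q) = (0.703670, 0.283147), (dp/dtau, dq/dtau) = (-1.608586, -1.178977); Gamma_ppp = 0.660015, Gamma_ppq = -0.010153, Gamma_pqq = -0.105102, Gamma_qpp = -0.061215, Gamma_qpq = 0.025572, Gamma_qqq = 0.808326; k1 = (-1.608586, -1.178977, -1.523221, -1.062156)
  k2: at (p, q) = (0.623241, 0.224198), (dp/dtau, dq/dtau) = (-1.684747, -1.232085); Gamma_ppp = 0.697684, Gamma_ppq = -0.010244, Gamma_pqq = -0.102196, Gamma_qpp = -0.081876, Gamma_qpq = 0.025153, Gamma_qqq = 0.844327; k2 = (-1.684747, -1.232085, -1.782623, -1.153748)
  k3: at (p, q) = (0.619433, 0.221543), (dp/dtau, dq/dtau) = (-1.697717, -1.236664); Gamma_ppp = 0.699576, Gamma_ppq = -0.010245, Gamma_pqq = -0.102016, Gamma_qpp = -0.082967, Gamma_qpq = 0.025122, Gamma_qqq = 0.846005; k3 = (-1.697717, -1.236664, -1.817314, -1.160184)
  k4: at (p, q) = (0.533898, 0.159480), (dp/dtau, dq/dtau) = (-1.790318, -1.294995); Gamma_ppp = 0.744480, Gamma_ppq = -0.010228, Gamma_pqq = -0.097109, Gamma_qpp = -0.109802, Gamma_qpq = 0.024348, Gamma_qqq = 0.887005; k4 = (-1.790318, -1.294995, -2.175957, -1.248476)
  Y <- Y + (h/6)(k1 + 2k2 + 2k3 + k4): p = 0.5343, q = 0.1596, dp/dtau = -1.7902, dq/dtau = -1.2946

Answer: p = 0.5343, q = 0.1596, dp/dtau = -1.7902, dq/dtau = -1.2946


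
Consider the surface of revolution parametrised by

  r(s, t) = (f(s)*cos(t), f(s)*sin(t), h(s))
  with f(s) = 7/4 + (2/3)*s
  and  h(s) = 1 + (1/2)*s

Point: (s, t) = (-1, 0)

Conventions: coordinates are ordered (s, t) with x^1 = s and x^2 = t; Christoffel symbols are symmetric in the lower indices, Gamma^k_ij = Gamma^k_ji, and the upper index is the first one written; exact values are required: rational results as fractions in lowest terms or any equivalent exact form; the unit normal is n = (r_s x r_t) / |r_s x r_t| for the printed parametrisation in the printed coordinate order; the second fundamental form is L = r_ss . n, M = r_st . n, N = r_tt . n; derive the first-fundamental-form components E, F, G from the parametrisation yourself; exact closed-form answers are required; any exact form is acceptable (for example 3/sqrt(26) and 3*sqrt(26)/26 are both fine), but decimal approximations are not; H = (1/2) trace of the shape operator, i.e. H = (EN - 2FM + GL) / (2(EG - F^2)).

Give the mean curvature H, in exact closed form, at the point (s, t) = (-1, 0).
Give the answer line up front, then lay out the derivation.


Answer: H = 18/65

f = 13/12, f' = 2/3, f'' = 0, h' = 1/2, h'' = 0
E = 25/36, F = 0, G = 169/144; answer radicand W^2 = 25/36
unnormalised second-form numerators: l = 0, m = 0, n = 13/24; L = l/sqrt(25/36), and similarly M = m/sqrt(W^2), N = n/sqrt(W^2)
H = (E*n - 2*F*m + G*l) / (2*(EG - F^2)*sqrt(W^2)); E*n - 2*F*m + G*l = 325/864, EG - F^2 = 4225/5184, so H = (3/13)/sqrt(25/36)


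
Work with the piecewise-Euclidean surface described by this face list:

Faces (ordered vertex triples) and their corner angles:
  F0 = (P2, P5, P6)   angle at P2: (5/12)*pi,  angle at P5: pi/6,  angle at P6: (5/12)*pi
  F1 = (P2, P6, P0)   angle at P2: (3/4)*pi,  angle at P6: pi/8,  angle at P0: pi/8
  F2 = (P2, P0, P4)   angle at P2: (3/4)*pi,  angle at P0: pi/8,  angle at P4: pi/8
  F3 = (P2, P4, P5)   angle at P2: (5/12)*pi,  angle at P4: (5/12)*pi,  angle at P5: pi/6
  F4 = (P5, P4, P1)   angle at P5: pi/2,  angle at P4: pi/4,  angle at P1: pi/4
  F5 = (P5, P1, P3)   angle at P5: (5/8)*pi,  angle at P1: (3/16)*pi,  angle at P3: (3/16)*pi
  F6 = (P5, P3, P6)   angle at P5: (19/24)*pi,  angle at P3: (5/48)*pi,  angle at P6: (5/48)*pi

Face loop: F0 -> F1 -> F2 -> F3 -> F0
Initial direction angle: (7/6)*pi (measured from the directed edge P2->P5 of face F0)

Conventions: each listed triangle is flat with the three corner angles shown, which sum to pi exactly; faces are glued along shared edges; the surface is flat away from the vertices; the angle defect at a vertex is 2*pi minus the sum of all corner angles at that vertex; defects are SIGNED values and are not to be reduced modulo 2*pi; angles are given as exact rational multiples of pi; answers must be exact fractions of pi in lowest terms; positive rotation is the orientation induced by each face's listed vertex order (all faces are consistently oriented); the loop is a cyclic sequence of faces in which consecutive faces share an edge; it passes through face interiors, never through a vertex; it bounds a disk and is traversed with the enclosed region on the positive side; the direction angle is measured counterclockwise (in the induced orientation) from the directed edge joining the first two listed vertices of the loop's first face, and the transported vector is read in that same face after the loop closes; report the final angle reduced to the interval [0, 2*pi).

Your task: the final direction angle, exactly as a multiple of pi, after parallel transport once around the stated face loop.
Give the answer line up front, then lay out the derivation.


Answer: final direction angle = (5/6)*pi

enclosed vertex P2: corner angles sum to (7/3)*pi, defect = 2*pi - (7/3)*pi = -pi/3
final direction = starting direction + enclosed defect total, reduced mod 2*pi (induced orientation)
final angle = (7/6)*pi - pi/3 = (5/6)*pi (mod 2*pi)


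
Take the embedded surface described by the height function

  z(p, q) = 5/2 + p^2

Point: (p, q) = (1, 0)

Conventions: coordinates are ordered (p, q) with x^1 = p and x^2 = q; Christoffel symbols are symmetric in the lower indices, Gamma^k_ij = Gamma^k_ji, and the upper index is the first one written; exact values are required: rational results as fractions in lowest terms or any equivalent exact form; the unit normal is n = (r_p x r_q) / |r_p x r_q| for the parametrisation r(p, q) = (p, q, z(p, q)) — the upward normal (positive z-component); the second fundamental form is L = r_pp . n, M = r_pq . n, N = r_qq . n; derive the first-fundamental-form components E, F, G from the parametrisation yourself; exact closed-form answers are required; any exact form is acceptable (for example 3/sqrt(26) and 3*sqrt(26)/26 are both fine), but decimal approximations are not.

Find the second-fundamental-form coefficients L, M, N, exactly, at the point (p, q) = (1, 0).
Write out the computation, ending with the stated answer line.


z_p = 2, z_q = 0, z_pp = 2, z_pq = 0, z_qq = 0
E = 5, F = 0, G = 1; answer radicand W^2 = 5
unnormalised second-form numerators: l = 2, m = 0, n = 0; L = l/sqrt(5), and similarly M = m/sqrt(W^2), N = n/sqrt(W^2)

Answer: L = 2*sqrt(5)/5, M = 0, N = 0


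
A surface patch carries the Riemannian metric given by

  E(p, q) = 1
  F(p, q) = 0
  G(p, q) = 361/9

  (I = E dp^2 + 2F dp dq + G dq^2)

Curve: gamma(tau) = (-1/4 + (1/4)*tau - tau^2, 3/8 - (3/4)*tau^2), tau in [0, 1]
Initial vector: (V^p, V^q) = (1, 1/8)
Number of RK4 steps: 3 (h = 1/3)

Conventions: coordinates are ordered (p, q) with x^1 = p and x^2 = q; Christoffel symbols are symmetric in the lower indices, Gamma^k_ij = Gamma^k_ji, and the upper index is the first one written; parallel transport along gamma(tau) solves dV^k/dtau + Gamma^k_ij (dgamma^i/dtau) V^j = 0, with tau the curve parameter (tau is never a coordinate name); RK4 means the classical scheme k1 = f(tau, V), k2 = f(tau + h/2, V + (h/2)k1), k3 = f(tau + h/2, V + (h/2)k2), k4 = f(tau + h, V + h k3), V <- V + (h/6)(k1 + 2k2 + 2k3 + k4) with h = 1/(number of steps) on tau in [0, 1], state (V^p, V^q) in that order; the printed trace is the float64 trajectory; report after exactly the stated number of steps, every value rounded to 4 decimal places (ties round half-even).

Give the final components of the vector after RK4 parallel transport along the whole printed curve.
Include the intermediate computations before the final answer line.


gamma'(tau) = (1/4 - 2*tau, -(3/2)*tau); f(tau, V)^k = -Gamma^k_ij(gamma(tau)) gamma'^i(tau) V^j; h = 1/3; intermediate values shown to 6 dp
curve data and Christoffel symbols at the stage parameters:
  tau = 0.000000: gamma = (-0.250000, 0.375000), gamma' = (0.250000, 0.000000); Gamma_ppp = 0.000000, Gamma_ppq = 0.000000, Gamma_pqq = 0.000000, Gamma_qpp = 0.000000, Gamma_qpq = 0.000000, Gamma_qqq = 0.000000
  tau = 0.166667: gamma = (-0.236111, 0.354167), gamma' = (-0.083333, -0.250000); Gamma_ppp = 0.000000, Gamma_ppq = 0.000000, Gamma_pqq = 0.000000, Gamma_qpp = 0.000000, Gamma_qpq = 0.000000, Gamma_qqq = 0.000000
  tau = 0.333333: gamma = (-0.277778, 0.291667), gamma' = (-0.416667, -0.500000); Gamma_ppp = 0.000000, Gamma_ppq = 0.000000, Gamma_pqq = 0.000000, Gamma_qpp = 0.000000, Gamma_qpq = 0.000000, Gamma_qqq = 0.000000
  tau = 0.500000: gamma = (-0.375000, 0.187500), gamma' = (-0.750000, -0.750000); Gamma_ppp = 0.000000, Gamma_ppq = 0.000000, Gamma_pqq = 0.000000, Gamma_qpp = 0.000000, Gamma_qpq = 0.000000, Gamma_qqq = 0.000000
  tau = 0.666667: gamma = (-0.527778, 0.041667), gamma' = (-1.083333, -1.000000); Gamma_ppp = 0.000000, Gamma_ppq = 0.000000, Gamma_pqq = 0.000000, Gamma_qpp = 0.000000, Gamma_qpq = 0.000000, Gamma_qqq = 0.000000
  tau = 0.833333: gamma = (-0.736111, -0.145833), gamma' = (-1.416667, -1.250000); Gamma_ppp = 0.000000, Gamma_ppq = 0.000000, Gamma_pqq = 0.000000, Gamma_qpp = 0.000000, Gamma_qpq = 0.000000, Gamma_qqq = 0.000000
  tau = 1.000000: gamma = (-1.000000, -0.375000), gamma' = (-1.750000, -1.500000); Gamma_ppp = 0.000000, Gamma_ppq = 0.000000, Gamma_pqq = 0.000000, Gamma_qpp = 0.000000, Gamma_qpq = 0.000000, Gamma_qqq = 0.000000
step 0: V^p = 1.0000, V^q = 0.1250
step 1: k1 = (0.000000, 0.000000), k2 = (0.000000, 0.000000), k3 = (0.000000, 0.000000), k4 = (0.000000, 0.000000); V <- V + (h/6)(k1 + 2k2 + 2k3 + k4): V^p = 1.0000, V^q = 0.1250
step 2: k1 = (0.000000, 0.000000), k2 = (0.000000, 0.000000), k3 = (0.000000, 0.000000), k4 = (0.000000, 0.000000); V <- V + (h/6)(k1 + 2k2 + 2k3 + k4): V^p = 1.0000, V^q = 0.1250
step 3: k1 = (0.000000, 0.000000), k2 = (0.000000, 0.000000), k3 = (0.000000, 0.000000), k4 = (0.000000, 0.000000); V <- V + (h/6)(k1 + 2k2 + 2k3 + k4): V^p = 1.0000, V^q = 0.1250

Answer: V^p = 1.0000, V^q = 0.1250


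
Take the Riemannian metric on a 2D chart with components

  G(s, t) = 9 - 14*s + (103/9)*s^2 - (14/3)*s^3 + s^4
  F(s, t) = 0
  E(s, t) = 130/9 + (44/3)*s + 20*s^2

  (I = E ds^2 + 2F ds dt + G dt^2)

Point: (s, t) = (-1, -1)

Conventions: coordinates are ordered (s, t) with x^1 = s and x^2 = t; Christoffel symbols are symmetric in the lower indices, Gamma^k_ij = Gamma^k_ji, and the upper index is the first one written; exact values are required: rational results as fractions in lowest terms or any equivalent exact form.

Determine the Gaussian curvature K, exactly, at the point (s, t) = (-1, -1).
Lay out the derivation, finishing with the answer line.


E = 178/9, F = 0, G = 361/9, EG - F^2 = 64258/81 at the point
E_s = -76/3, E_t = 0, F_s = 0, F_t = 0, G_s = -494/9, G_t = 0
E_tt = 0, F_st = 0, G_ss = 566/9
The intrinsic route: Brioschi's K = (det M1 - det M2)/(EG - F^2)^2.
M1 = [[-E_tt/2 + F_st - G_ss/2, E_s/2, F_s - E_t/2], [F_t - G_s/2, E, F], [G_t/2, F, G]] = [[-283/9, -38/3, 0], [247/9, 178/9, 0], [0, 0, 361/9]]; det M1 = -8019976/729
M2 = [[0, E_t/2, G_s/2], [E_t/2, E, F], [G_s/2, F, G]] = [[0, 0, -247/9], [0, 178/9, 0], [-247/9, 0, 361/9]]; det M2 = -10859602/729
det M1 - det M2 = 315514/81; K = 315514/81 / (64258/81)^2 = 1863/300998

Answer: K = 1863/300998


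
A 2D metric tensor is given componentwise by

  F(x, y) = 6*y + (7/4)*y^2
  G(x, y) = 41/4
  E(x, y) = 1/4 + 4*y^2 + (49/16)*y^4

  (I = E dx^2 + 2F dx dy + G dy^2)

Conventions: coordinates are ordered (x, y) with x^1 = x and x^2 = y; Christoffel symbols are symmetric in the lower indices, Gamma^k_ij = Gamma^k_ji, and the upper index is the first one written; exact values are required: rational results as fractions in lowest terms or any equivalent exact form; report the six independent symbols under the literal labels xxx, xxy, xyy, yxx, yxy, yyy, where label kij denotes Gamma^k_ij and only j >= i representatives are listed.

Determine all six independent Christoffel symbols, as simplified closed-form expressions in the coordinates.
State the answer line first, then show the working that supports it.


Answer: Gamma_xxx = (686*y^5 + 2352*y^4 + 448*y^3 + 1536*y^2)/(1813*y^4 - 1344*y^3 + 320*y^2 + 164), Gamma_xxy = (4018*y^3 + 2624*y)/(1813*y^4 - 1344*y^3 + 320*y^2 + 164), Gamma_xyy = (2296*y + 3936)/(1813*y^4 - 1344*y^3 + 320*y^2 + 164), Gamma_yxx = (-2401*y^7 - 4704*y^5 - 2244*y^3 - 128*y)/(3626*y^4 - 2688*y^3 + 640*y^2 + 328), Gamma_yxy = (-686*y^5 - 2352*y^4 - 448*y^3 - 1536*y^2)/(1813*y^4 - 1344*y^3 + 320*y^2 + 164), Gamma_yyy = (-392*y^3 - 2016*y^2 - 2304*y)/(1813*y^4 - 1344*y^3 + 320*y^2 + 164)

E = 1/4 + 4*y^2 + (49/16)*y^4; F = 6*y + (7/4)*y^2; G = 41/4
Gamma^k_ij = (1/2) g^{kl} (d_i g_jl + d_j g_il - d_l g_ij), with g^inv = (1/(EG-F^2)) [[G, -F], [-F, E]]
first partials: E_x = 0, E_y = 8*y + (49/4)*y^3, F_x = 0, F_y = 6 + (7/2)*y, G_x = 0, G_y = 0
D = EG - F^2 = 41/16 + 5*y^2 - 21*y^3 + (1813/64)*y^4
expanded: Gamma^x_xx = (G E_x - 2F F_x + F E_y)/(2D), Gamma^x_xy = (G E_y - F G_x)/(2D), Gamma^x_yy = (2G F_y - G G_x - F G_y)/(2D), Gamma^y_xx = (2E F_x - E E_y - F E_x)/(2D), Gamma^y_xy = (E G_x - F E_y)/(2D), Gamma^y_yy = (E G_y - 2F F_y + F G_x)/(2D); substitute and cancel common factors


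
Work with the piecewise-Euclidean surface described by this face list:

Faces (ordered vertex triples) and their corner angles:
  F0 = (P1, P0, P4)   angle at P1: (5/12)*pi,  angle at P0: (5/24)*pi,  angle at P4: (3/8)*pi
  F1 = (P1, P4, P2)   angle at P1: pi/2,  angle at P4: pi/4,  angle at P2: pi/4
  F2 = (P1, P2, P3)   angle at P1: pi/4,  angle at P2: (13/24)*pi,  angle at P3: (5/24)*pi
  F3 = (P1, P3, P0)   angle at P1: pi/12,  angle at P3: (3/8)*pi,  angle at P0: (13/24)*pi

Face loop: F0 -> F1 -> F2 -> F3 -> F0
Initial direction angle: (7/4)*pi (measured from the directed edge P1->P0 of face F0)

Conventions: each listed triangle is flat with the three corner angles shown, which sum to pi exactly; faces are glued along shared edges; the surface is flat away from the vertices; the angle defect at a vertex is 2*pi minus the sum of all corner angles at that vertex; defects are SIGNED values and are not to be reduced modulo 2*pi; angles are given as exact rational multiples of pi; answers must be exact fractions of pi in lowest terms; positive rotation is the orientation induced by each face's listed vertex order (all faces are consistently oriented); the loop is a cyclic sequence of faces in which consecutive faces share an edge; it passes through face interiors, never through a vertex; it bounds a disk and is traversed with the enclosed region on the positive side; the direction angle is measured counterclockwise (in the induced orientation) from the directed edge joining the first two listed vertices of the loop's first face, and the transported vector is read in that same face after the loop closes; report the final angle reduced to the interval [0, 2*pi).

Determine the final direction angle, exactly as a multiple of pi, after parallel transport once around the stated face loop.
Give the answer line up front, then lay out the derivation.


Answer: final direction angle = pi/2

enclosed vertex P1: corner angles sum to (5/4)*pi, defect = 2*pi - (5/4)*pi = (3/4)*pi
transport around the loop rotates by the sum of enclosed defects; add to the initial angle mod 2*pi
final angle = (7/4)*pi + (3/4)*pi = pi/2 (mod 2*pi)


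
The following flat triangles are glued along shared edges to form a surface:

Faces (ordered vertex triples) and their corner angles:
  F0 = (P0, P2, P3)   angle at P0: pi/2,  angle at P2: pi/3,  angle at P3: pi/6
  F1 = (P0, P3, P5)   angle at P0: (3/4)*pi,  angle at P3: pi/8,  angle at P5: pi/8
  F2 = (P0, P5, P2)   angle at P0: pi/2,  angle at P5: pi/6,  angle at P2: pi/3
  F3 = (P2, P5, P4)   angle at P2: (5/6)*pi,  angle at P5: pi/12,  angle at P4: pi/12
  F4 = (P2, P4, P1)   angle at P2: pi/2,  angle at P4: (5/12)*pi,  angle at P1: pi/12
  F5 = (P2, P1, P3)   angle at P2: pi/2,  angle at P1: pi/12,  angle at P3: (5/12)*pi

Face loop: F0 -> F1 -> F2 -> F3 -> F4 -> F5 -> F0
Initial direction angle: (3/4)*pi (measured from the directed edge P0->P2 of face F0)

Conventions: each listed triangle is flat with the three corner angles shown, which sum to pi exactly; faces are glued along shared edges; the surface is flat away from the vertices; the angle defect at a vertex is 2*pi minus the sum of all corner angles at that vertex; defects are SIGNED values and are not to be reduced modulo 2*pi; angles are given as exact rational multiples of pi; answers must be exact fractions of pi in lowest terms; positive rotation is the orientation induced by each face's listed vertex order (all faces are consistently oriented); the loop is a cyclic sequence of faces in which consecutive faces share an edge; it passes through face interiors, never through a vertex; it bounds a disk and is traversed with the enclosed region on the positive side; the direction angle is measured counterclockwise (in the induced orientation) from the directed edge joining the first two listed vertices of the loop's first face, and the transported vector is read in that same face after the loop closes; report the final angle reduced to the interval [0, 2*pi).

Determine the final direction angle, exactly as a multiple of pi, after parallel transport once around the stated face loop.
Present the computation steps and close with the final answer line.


enclosed vertex P0: corner angles sum to (7/4)*pi, defect = 2*pi - (7/4)*pi = pi/4
enclosed vertex P2: corner angles sum to (5/2)*pi, defect = 2*pi - (5/2)*pi = -pi/2
final direction = starting direction + enclosed defect total, reduced mod 2*pi (induced orientation)
final angle = (3/4)*pi - pi/4 = pi/2 (mod 2*pi)

Answer: final direction angle = pi/2


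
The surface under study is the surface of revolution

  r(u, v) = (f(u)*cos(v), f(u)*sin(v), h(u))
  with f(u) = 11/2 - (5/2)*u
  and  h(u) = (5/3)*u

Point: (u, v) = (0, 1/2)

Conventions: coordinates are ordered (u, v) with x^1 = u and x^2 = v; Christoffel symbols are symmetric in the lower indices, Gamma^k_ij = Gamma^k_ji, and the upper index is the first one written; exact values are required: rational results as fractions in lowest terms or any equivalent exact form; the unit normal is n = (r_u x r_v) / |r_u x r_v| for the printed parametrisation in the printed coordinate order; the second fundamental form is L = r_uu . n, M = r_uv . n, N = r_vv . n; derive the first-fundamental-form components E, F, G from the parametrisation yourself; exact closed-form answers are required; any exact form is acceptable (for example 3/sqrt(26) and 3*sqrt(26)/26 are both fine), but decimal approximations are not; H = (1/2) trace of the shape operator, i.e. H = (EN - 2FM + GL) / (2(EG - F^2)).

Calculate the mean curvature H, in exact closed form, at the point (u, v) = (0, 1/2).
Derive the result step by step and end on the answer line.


f = 11/2, f' = -5/2, f'' = 0, h' = 5/3, h'' = 0
E = 325/36, F = 0, G = 121/4; answer radicand W^2 = 325/36
unnormalised second-form numerators: l = 0, m = 0, n = 55/6; L = l/sqrt(325/36), and similarly M = m/sqrt(W^2), N = n/sqrt(W^2)
H = (E*n - 2*F*m + G*l) / (2*(EG - F^2)*sqrt(W^2)); E*n - 2*F*m + G*l = 17875/216, EG - F^2 = 39325/144, so H = (5/33)/sqrt(325/36)

Answer: H = 2*sqrt(13)/143


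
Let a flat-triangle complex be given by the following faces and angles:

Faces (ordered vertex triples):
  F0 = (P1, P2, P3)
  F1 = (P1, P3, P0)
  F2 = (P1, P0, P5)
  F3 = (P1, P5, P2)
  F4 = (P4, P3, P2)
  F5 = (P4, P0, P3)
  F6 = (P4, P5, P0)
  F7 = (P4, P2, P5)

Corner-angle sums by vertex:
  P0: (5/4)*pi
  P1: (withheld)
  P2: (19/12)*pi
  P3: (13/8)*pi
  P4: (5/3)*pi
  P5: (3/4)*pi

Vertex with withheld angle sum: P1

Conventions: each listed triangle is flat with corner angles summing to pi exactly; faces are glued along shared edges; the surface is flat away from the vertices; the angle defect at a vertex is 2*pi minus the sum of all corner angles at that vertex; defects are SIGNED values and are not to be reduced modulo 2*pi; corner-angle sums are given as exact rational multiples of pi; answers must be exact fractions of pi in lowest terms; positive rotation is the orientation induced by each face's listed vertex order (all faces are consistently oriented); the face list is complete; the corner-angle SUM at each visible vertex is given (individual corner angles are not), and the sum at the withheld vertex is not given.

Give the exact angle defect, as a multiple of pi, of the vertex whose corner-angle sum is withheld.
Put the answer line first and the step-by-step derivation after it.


Answer: defect(P1) = (7/8)*pi

V = 6, E = 12, F = 8; chi = V - E + F = 2
Gauss-Bonnet: total defect = 2*pi*chi = 4*pi; visible defects sum to (25/8)*pi


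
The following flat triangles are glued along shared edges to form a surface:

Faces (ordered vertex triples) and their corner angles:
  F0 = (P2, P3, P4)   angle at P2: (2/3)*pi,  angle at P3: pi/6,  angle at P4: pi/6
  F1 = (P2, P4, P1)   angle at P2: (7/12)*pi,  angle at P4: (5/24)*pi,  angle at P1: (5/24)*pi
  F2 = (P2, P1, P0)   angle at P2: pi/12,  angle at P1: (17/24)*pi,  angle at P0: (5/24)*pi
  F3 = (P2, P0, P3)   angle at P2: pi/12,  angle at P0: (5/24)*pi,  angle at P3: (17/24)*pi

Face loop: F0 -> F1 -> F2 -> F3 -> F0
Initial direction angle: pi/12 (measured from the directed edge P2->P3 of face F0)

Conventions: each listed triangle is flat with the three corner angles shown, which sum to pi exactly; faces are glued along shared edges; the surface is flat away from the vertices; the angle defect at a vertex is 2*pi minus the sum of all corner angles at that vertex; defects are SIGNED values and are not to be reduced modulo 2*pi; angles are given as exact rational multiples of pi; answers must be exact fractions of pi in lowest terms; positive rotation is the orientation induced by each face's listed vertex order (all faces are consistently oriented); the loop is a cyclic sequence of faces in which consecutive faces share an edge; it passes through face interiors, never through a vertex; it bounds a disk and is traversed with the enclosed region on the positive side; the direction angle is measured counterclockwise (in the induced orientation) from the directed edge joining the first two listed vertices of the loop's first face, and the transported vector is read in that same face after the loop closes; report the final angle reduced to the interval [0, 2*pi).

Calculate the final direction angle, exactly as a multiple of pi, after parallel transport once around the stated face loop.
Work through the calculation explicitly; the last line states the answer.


enclosed vertex P2: corner angles sum to (17/12)*pi, defect = 2*pi - (17/12)*pi = (7/12)*pi
by Gauss-Bonnet the loop rotates the vector by the enclosed defect sum (positive orientation, mod 2*pi)
final angle = pi/12 + (7/12)*pi = (2/3)*pi (mod 2*pi)

Answer: final direction angle = (2/3)*pi


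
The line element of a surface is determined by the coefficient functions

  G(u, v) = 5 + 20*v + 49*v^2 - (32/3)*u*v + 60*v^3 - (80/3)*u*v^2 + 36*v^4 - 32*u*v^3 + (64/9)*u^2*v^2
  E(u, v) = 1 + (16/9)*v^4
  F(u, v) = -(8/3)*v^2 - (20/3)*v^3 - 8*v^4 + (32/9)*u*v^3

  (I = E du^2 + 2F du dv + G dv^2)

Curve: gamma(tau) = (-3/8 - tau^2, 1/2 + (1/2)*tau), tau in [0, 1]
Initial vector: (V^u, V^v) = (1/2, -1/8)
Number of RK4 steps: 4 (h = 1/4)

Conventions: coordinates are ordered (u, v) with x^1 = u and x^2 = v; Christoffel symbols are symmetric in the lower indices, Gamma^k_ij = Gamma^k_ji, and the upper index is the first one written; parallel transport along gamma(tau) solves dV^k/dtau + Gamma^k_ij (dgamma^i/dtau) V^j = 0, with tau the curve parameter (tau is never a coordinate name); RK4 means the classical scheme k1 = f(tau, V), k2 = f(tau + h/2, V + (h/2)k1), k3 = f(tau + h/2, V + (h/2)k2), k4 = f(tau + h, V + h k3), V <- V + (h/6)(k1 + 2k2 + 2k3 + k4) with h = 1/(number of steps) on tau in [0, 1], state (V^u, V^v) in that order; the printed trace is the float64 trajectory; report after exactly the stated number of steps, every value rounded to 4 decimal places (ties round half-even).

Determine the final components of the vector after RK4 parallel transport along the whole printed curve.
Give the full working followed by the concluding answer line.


gamma'(tau) = (-2*tau, 1/2); f(tau, V)^k = -Gamma^k_ij(gamma(tau)) gamma'^i(tau) V^j; h = 1/4; intermediate values shown to 6 dp
curve data and Christoffel symbols at the stage parameters:
  tau = 0.000000: gamma = (-0.375000, 0.500000), gamma' = (0.000000, 0.500000); Gamma_uuu = 0.000000, Gamma_uuv = 0.010250, Gamma_uvv = -0.092249, Gamma_vuu = 0.000000, Gamma_vuv = -0.199872, Gamma_vvv = 1.798847
  tau = 0.125000: gamma = (-0.390625, 0.562500), gamma' = (-0.250000, 0.500000); Gamma_uuu = 0.000000, Gamma_uuv = 0.011628, Gamma_uvv = -0.099159, Gamma_vuu = 0.000000, Gamma_vuv = -0.201118, Gamma_vvv = 1.715089
  tau = 0.250000: gamma = (-0.437500, 0.625000), gamma' = (-0.500000, 0.500000); Gamma_uuu = 0.000000, Gamma_uuv = 0.012677, Gamma_uvv = -0.103948, Gamma_vuu = 0.000000, Gamma_vuv = -0.199529, Gamma_vvv = 1.636141
  tau = 0.375000: gamma = (-0.515625, 0.687500), gamma' = (-0.750000, 0.500000); Gamma_uuu = 0.000000, Gamma_uuv = 0.013375, Gamma_uvv = -0.106697, Gamma_vuu = 0.000000, Gamma_vuv = -0.195654, Gamma_vvv = 1.560781
  tau = 0.500000: gamma = (-0.625000, 0.750000), gamma' = (-1.000000, 0.500000); Gamma_uuu = 0.000000, Gamma_uuv = 0.013736, Gamma_uvv = -0.107598, Gamma_vuu = 0.000000, Gamma_vuv = -0.190013, Gamma_vvv = 1.488434
  tau = 0.625000: gamma = (-0.765625, 0.812500), gamma' = (-1.250000, 0.500000); Gamma_uuu = 0.000000, Gamma_uuv = 0.013795, Gamma_uvv = -0.106908, Gamma_vuu = 0.000000, Gamma_vuv = -0.183085, Gamma_vvv = 1.418909
  tau = 0.750000: gamma = (-0.937500, 0.875000), gamma' = (-1.500000, 0.500000); Gamma_uuu = 0.000000, Gamma_uuv = 0.013601, Gamma_uvv = -0.104923, Gamma_vuu = 0.000000, Gamma_vuv = -0.175287, Gamma_vvv = 1.352217
  tau = 0.875000: gamma = (-1.140625, 0.937500), gamma' = (-1.750000, 0.500000); Gamma_uuu = 0.000000, Gamma_uuv = 0.013210, Gamma_uvv = -0.101935, Gamma_vuu = 0.000000, Gamma_vuv = -0.166970, Gamma_vvv = 1.288454
  tau = 1.000000: gamma = (-1.375000, 1.000000), gamma' = (-2.000000, 0.500000); Gamma_uuu = 0.000000, Gamma_uuv = 0.012673, Gamma_uvv = -0.098218, Gamma_vuu = 0.000000, Gamma_vuv = -0.158416, Gamma_vvv = 1.227723
step 0: V^u = 0.5000, V^v = -0.1250
step 1: k1 = (-0.008328, 0.162396), k2 = (-0.008396, 0.145224), k3 = (-0.008509, 0.147172), k4 = (-0.008299, 0.130630); V <- V + (h/6)(k1 + 2k2 + 2k3 + k4): V^u = 0.4979, V^v = -0.0884
step 2: k1 = (-0.008312, 0.130832), k2 = (-0.007891, 0.115425), k3 = (-0.008013, 0.117215), k4 = (-0.007398, 0.102345); V <- V + (h/6)(k1 + 2k2 + 2k3 + k4): V^u = 0.4959, V^v = -0.0593
step 3: k1 = (-0.007412, 0.102536), k2 = (-0.006702, 0.088949), k3 = (-0.006823, 0.090551), k4 = (-0.006034, 0.077763); V <- V + (h/6)(k1 + 2k2 + 2k3 + k4): V^u = 0.4942, V^v = -0.0369
step 4: k1 = (-0.006046, 0.077921), k2 = (-0.005268, 0.066585), k3 = (-0.005373, 0.067920), k4 = (-0.004603, 0.057534); V <- V + (h/6)(k1 + 2k2 + 2k3 + k4): V^u = 0.4929, V^v = -0.0200

Answer: V^u = 0.4929, V^v = -0.0200
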